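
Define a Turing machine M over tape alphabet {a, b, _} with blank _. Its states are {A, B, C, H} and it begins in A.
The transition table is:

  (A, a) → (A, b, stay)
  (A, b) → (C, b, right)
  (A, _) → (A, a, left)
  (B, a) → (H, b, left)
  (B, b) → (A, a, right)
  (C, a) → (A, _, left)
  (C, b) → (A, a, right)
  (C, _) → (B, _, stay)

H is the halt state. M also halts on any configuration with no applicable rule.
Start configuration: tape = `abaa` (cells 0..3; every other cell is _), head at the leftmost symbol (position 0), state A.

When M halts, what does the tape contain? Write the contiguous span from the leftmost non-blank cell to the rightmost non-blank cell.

bab

A | [a]baa   read a → write b, move stay, go to A
A | [b]baa   read b → write b, move right, go to C
C | b[b]aa   read b → write a, move right, go to A
A | ba[a]a   read a → write b, move stay, go to A
A | ba[b]a   read b → write b, move right, go to C
C | bab[a]   read a → write _, move left, go to A
A | ba[b]_   read b → write b, move right, go to C
C | bab[_]   read _ → write _, move stay, go to B
B | bab[_]
The non-blank tape span at halt is bab.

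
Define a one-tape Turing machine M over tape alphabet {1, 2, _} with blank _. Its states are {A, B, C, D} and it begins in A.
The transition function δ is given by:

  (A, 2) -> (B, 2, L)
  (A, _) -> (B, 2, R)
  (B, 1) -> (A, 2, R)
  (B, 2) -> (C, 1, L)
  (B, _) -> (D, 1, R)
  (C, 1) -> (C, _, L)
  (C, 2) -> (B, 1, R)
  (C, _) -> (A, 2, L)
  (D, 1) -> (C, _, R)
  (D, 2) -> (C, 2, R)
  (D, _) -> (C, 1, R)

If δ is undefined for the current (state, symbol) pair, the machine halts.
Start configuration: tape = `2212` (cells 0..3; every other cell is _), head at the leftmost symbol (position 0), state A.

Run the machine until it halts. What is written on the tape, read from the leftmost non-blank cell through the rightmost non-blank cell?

A | _[2]212___   read 2 → write 2, move L, go to B
B | [_]2212___   read _ → write 1, move R, go to D
D | 1[2]212___   read 2 → write 2, move R, go to C
C | 12[2]12___   read 2 → write 1, move R, go to B
B | 121[1]2___   read 1 → write 2, move R, go to A
A | 1212[2]___   read 2 → write 2, move L, go to B
B | 121[2]2___   read 2 → write 1, move L, go to C
C | 12[1]12___   read 1 → write _, move L, go to C
C | 1[2]_12___   read 2 → write 1, move R, go to B
B | 11[_]12___   read _ → write 1, move R, go to D
D | 111[1]2___   read 1 → write _, move R, go to C
C | 111_[2]___   read 2 → write 1, move R, go to B
B | 111_1[_]__   read _ → write 1, move R, go to D
D | 111_11[_]_   read _ → write 1, move R, go to C
C | 111_111[_]   read _ → write 2, move L, go to A
A | 111_11[1]2
The non-blank tape span at halt is 111_1112.

111_1112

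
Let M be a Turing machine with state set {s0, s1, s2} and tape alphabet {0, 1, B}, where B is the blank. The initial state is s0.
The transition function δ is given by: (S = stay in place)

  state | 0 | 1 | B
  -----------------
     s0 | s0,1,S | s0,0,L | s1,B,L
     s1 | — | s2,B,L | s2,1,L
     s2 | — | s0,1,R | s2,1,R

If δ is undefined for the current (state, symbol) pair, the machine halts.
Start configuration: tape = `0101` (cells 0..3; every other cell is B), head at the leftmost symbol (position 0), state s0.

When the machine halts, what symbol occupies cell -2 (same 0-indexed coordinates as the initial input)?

1

state=s0 head=0 tape=BBBB[0]101   (s0,0)→(s0,1,S)
state=s0 head=0 tape=BBBB[1]101   (s0,1)→(s0,0,L)
state=s0 head=-1 tape=BBB[B]0101   (s0,B)→(s1,B,L)
state=s1 head=-2 tape=BB[B]B0101   (s1,B)→(s2,1,L)
state=s2 head=-3 tape=B[B]1B0101   (s2,B)→(s2,1,R)
state=s2 head=-2 tape=B1[1]B0101   (s2,1)→(s0,1,R)
state=s0 head=-1 tape=B11[B]0101   (s0,B)→(s1,B,L)
state=s1 head=-2 tape=B1[1]B0101   (s1,1)→(s2,B,L)
state=s2 head=-3 tape=B[1]BB0101   (s2,1)→(s0,1,R)
state=s0 head=-2 tape=B1[B]B0101   (s0,B)→(s1,B,L)
state=s1 head=-3 tape=B[1]BB0101   (s1,1)→(s2,B,L)
state=s2 head=-4 tape=[B]BBB0101   (s2,B)→(s2,1,R)
state=s2 head=-3 tape=1[B]BB0101   (s2,B)→(s2,1,R)
state=s2 head=-2 tape=11[B]B0101   (s2,B)→(s2,1,R)
state=s2 head=-1 tape=111[B]0101   (s2,B)→(s2,1,R)
state=s2 head=0 tape=1111[0]101
Cell -2 holds 1 when M halts.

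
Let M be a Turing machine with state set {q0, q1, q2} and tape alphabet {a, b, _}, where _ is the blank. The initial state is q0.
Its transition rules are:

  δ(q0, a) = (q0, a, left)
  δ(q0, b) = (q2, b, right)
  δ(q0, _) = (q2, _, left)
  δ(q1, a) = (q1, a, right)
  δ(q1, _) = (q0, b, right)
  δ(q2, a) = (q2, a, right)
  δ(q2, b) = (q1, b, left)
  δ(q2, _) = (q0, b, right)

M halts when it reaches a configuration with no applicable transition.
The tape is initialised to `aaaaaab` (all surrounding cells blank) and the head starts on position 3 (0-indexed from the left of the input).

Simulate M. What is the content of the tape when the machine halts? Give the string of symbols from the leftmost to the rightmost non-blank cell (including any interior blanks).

bbbaaaaaab

state=q0 head=3 tape=___aaa[a]aab   (q0,a)→(q0,a,left)
state=q0 head=2 tape=___aa[a]aaab   (q0,a)→(q0,a,left)
state=q0 head=1 tape=___a[a]aaaab   (q0,a)→(q0,a,left)
state=q0 head=0 tape=___[a]aaaaab   (q0,a)→(q0,a,left)
state=q0 head=-1 tape=__[_]aaaaaab   (q0,_)→(q2,_,left)
state=q2 head=-2 tape=_[_]_aaaaaab   (q2,_)→(q0,b,right)
state=q0 head=-1 tape=_b[_]aaaaaab   (q0,_)→(q2,_,left)
state=q2 head=-2 tape=_[b]_aaaaaab   (q2,b)→(q1,b,left)
state=q1 head=-3 tape=[_]b_aaaaaab   (q1,_)→(q0,b,right)
state=q0 head=-2 tape=b[b]_aaaaaab   (q0,b)→(q2,b,right)
state=q2 head=-1 tape=bb[_]aaaaaab   (q2,_)→(q0,b,right)
state=q0 head=0 tape=bbb[a]aaaaab   (q0,a)→(q0,a,left)
state=q0 head=-1 tape=bb[b]aaaaaab   (q0,b)→(q2,b,right)
state=q2 head=0 tape=bbb[a]aaaaab   (q2,a)→(q2,a,right)
state=q2 head=1 tape=bbba[a]aaaab   (q2,a)→(q2,a,right)
state=q2 head=2 tape=bbbaa[a]aaab   (q2,a)→(q2,a,right)
state=q2 head=3 tape=bbbaaa[a]aab   (q2,a)→(q2,a,right)
state=q2 head=4 tape=bbbaaaa[a]ab   (q2,a)→(q2,a,right)
state=q2 head=5 tape=bbbaaaaa[a]b   (q2,a)→(q2,a,right)
state=q2 head=6 tape=bbbaaaaaa[b]   (q2,b)→(q1,b,left)
state=q1 head=5 tape=bbbaaaaa[a]b   (q1,a)→(q1,a,right)
state=q1 head=6 tape=bbbaaaaaa[b]
The non-blank tape span at halt is bbbaaaaaab.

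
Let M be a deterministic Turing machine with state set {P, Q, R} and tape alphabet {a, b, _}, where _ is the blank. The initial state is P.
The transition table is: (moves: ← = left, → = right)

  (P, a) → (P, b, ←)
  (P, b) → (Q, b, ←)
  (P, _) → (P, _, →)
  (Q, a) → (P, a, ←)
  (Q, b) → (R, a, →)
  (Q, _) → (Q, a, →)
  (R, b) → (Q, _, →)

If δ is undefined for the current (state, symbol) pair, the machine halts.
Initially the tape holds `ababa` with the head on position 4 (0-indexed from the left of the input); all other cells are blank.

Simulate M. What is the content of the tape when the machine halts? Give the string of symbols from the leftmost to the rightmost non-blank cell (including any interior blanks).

aaaa_a

P | _abab[a]_   read a → write b, move ←, go to P
P | _aba[b]b_   read b → write b, move ←, go to Q
Q | _ab[a]bb_   read a → write a, move ←, go to P
P | _a[b]abb_   read b → write b, move ←, go to Q
Q | _[a]babb_   read a → write a, move ←, go to P
P | [_]ababb_   read _ → write _, move →, go to P
P | _[a]babb_   read a → write b, move ←, go to P
P | [_]bbabb_   read _ → write _, move →, go to P
P | _[b]babb_   read b → write b, move ←, go to Q
Q | [_]bbabb_   read _ → write a, move →, go to Q
Q | a[b]babb_   read b → write a, move →, go to R
R | aa[b]abb_   read b → write _, move →, go to Q
Q | aa_[a]bb_   read a → write a, move ←, go to P
P | aa[_]abb_   read _ → write _, move →, go to P
P | aa_[a]bb_   read a → write b, move ←, go to P
P | aa[_]bbb_   read _ → write _, move →, go to P
P | aa_[b]bb_   read b → write b, move ←, go to Q
Q | aa[_]bbb_   read _ → write a, move →, go to Q
Q | aaa[b]bb_   read b → write a, move →, go to R
R | aaaa[b]b_   read b → write _, move →, go to Q
Q | aaaa_[b]_   read b → write a, move →, go to R
R | aaaa_a[_]
The non-blank tape span at halt is aaaa_a.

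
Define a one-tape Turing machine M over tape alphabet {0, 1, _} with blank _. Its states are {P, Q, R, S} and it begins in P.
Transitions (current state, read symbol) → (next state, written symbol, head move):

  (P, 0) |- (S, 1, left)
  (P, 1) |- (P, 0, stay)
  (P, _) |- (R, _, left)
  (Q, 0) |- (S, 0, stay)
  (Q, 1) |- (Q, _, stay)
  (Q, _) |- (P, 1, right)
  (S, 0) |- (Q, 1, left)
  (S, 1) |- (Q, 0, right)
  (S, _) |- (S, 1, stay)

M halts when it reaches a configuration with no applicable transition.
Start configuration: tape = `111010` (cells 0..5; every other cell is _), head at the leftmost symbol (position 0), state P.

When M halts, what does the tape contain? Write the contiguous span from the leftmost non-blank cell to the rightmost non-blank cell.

state=P head=0 tape=_[1]11010_   (P,1)→(P,0,stay)
state=P head=0 tape=_[0]11010_   (P,0)→(S,1,left)
state=S head=-1 tape=[_]111010_   (S,_)→(S,1,stay)
state=S head=-1 tape=[1]111010_   (S,1)→(Q,0,right)
state=Q head=0 tape=0[1]11010_   (Q,1)→(Q,_,stay)
state=Q head=0 tape=0[_]11010_   (Q,_)→(P,1,right)
state=P head=1 tape=01[1]1010_   (P,1)→(P,0,stay)
state=P head=1 tape=01[0]1010_   (P,0)→(S,1,left)
state=S head=0 tape=0[1]11010_   (S,1)→(Q,0,right)
state=Q head=1 tape=00[1]1010_   (Q,1)→(Q,_,stay)
state=Q head=1 tape=00[_]1010_   (Q,_)→(P,1,right)
state=P head=2 tape=001[1]010_   (P,1)→(P,0,stay)
state=P head=2 tape=001[0]010_   (P,0)→(S,1,left)
state=S head=1 tape=00[1]1010_   (S,1)→(Q,0,right)
state=Q head=2 tape=000[1]010_   (Q,1)→(Q,_,stay)
state=Q head=2 tape=000[_]010_   (Q,_)→(P,1,right)
state=P head=3 tape=0001[0]10_   (P,0)→(S,1,left)
state=S head=2 tape=000[1]110_   (S,1)→(Q,0,right)
state=Q head=3 tape=0000[1]10_   (Q,1)→(Q,_,stay)
state=Q head=3 tape=0000[_]10_   (Q,_)→(P,1,right)
state=P head=4 tape=00001[1]0_   (P,1)→(P,0,stay)
state=P head=4 tape=00001[0]0_   (P,0)→(S,1,left)
state=S head=3 tape=0000[1]10_   (S,1)→(Q,0,right)
state=Q head=4 tape=00000[1]0_   (Q,1)→(Q,_,stay)
state=Q head=4 tape=00000[_]0_   (Q,_)→(P,1,right)
state=P head=5 tape=000001[0]_   (P,0)→(S,1,left)
state=S head=4 tape=00000[1]1_   (S,1)→(Q,0,right)
state=Q head=5 tape=000000[1]_   (Q,1)→(Q,_,stay)
state=Q head=5 tape=000000[_]_   (Q,_)→(P,1,right)
state=P head=6 tape=0000001[_]   (P,_)→(R,_,left)
state=R head=5 tape=000000[1]_
The non-blank tape span at halt is 0000001.

0000001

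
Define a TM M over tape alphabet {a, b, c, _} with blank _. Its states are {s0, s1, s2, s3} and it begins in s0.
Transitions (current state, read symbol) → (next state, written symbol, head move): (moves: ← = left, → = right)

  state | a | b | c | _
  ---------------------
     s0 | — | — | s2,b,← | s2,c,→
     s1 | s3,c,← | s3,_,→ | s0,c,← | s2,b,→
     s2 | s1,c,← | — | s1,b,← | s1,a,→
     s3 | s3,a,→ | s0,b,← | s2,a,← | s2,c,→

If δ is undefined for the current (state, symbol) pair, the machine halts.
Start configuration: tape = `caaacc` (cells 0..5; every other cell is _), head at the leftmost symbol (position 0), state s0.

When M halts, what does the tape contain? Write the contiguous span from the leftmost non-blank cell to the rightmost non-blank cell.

s0 | _[c]aaacc   read c → write b, move ←, go to s2
s2 | [_]baaacc   read _ → write a, move →, go to s1
s1 | a[b]aaacc   read b → write _, move →, go to s3
s3 | a_[a]aacc   read a → write a, move →, go to s3
s3 | a_a[a]acc   read a → write a, move →, go to s3
s3 | a_aa[a]cc   read a → write a, move →, go to s3
s3 | a_aaa[c]c   read c → write a, move ←, go to s2
s2 | a_aa[a]ac   read a → write c, move ←, go to s1
s1 | a_a[a]cac   read a → write c, move ←, go to s3
s3 | a_[a]ccac   read a → write a, move →, go to s3
s3 | a_a[c]cac   read c → write a, move ←, go to s2
s2 | a_[a]acac   read a → write c, move ←, go to s1
s1 | a[_]cacac   read _ → write b, move →, go to s2
s2 | ab[c]acac   read c → write b, move ←, go to s1
s1 | a[b]bacac   read b → write _, move →, go to s3
s3 | a_[b]acac   read b → write b, move ←, go to s0
s0 | a[_]bacac   read _ → write c, move →, go to s2
s2 | ac[b]acac
The non-blank tape span at halt is acbacac.

acbacac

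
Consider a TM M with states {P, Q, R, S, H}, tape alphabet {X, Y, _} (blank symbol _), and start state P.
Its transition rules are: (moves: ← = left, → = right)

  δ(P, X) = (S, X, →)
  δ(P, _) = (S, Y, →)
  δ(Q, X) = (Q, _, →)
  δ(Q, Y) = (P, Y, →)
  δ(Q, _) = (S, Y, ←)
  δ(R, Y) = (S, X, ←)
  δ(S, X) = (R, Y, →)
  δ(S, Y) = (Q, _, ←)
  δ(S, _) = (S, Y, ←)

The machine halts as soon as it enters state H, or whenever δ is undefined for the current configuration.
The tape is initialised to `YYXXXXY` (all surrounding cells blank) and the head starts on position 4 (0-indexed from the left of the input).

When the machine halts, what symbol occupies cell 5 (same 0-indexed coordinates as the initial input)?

Y

P | YYXX[X]XY   read X → write X, move →, go to S
S | YYXXX[X]Y   read X → write Y, move →, go to R
R | YYXXXY[Y]   read Y → write X, move ←, go to S
S | YYXXX[Y]X   read Y → write _, move ←, go to Q
Q | YYXX[X]_X   read X → write _, move →, go to Q
Q | YYXX_[_]X   read _ → write Y, move ←, go to S
S | YYXX[_]YX   read _ → write Y, move ←, go to S
S | YYX[X]YYX   read X → write Y, move →, go to R
R | YYXY[Y]YX   read Y → write X, move ←, go to S
S | YYX[Y]XYX   read Y → write _, move ←, go to Q
Q | YY[X]_XYX   read X → write _, move →, go to Q
Q | YY_[_]XYX   read _ → write Y, move ←, go to S
S | YY[_]YXYX   read _ → write Y, move ←, go to S
S | Y[Y]YYXYX   read Y → write _, move ←, go to Q
Q | [Y]_YYXYX   read Y → write Y, move →, go to P
P | Y[_]YYXYX   read _ → write Y, move →, go to S
S | YY[Y]YXYX   read Y → write _, move ←, go to Q
Q | Y[Y]_YXYX   read Y → write Y, move →, go to P
P | YY[_]YXYX   read _ → write Y, move →, go to S
S | YYY[Y]XYX   read Y → write _, move ←, go to Q
Q | YY[Y]_XYX   read Y → write Y, move →, go to P
P | YYY[_]XYX   read _ → write Y, move →, go to S
S | YYYY[X]YX   read X → write Y, move →, go to R
R | YYYYY[Y]X   read Y → write X, move ←, go to S
S | YYYY[Y]XX   read Y → write _, move ←, go to Q
Q | YYY[Y]_XX   read Y → write Y, move →, go to P
P | YYYY[_]XX   read _ → write Y, move →, go to S
S | YYYYY[X]X   read X → write Y, move →, go to R
R | YYYYYY[X]
Cell 5 holds Y when M halts.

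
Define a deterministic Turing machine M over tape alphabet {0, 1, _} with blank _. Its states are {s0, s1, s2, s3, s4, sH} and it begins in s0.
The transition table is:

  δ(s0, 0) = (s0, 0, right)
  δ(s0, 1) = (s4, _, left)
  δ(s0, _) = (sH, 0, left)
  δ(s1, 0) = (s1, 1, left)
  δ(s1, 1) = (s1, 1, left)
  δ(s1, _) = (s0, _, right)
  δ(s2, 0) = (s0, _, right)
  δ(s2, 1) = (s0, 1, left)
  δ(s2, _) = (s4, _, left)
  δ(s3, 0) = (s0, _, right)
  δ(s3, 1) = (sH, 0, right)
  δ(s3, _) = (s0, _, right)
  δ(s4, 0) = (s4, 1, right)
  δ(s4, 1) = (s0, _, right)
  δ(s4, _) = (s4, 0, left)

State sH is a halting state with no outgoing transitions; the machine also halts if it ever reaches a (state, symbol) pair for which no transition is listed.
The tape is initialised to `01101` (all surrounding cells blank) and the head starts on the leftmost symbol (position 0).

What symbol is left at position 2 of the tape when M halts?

s0 | [0]1101_   read 0 → write 0, move right, go to s0
s0 | 0[1]101_   read 1 → write _, move left, go to s4
s4 | [0]_101_   read 0 → write 1, move right, go to s4
s4 | 1[_]101_   read _ → write 0, move left, go to s4
s4 | [1]0101_   read 1 → write _, move right, go to s0
s0 | _[0]101_   read 0 → write 0, move right, go to s0
s0 | _0[1]01_   read 1 → write _, move left, go to s4
s4 | _[0]_01_   read 0 → write 1, move right, go to s4
s4 | _1[_]01_   read _ → write 0, move left, go to s4
s4 | _[1]001_   read 1 → write _, move right, go to s0
s0 | __[0]01_   read 0 → write 0, move right, go to s0
s0 | __0[0]1_   read 0 → write 0, move right, go to s0
s0 | __00[1]_   read 1 → write _, move left, go to s4
s4 | __0[0]__   read 0 → write 1, move right, go to s4
s4 | __01[_]_   read _ → write 0, move left, go to s4
s4 | __0[1]0_   read 1 → write _, move right, go to s0
s0 | __0_[0]_   read 0 → write 0, move right, go to s0
s0 | __0_0[_]   read _ → write 0, move left, go to sH
sH | __0_[0]0
Cell 2 holds 0 when M halts.

0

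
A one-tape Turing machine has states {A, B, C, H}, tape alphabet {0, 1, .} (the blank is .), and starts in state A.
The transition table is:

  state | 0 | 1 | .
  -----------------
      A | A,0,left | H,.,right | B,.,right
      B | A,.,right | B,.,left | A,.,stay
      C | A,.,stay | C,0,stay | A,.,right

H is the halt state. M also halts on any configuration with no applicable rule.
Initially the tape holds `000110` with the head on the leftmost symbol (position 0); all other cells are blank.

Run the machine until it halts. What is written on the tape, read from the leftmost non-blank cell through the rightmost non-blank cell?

A | .[0]00110   read 0 → write 0, move left, go to A
A | [.]000110   read . → write ., move right, go to B
B | .[0]00110   read 0 → write ., move right, go to A
A | ..[0]0110   read 0 → write 0, move left, go to A
A | .[.]00110   read . → write ., move right, go to B
B | ..[0]0110   read 0 → write ., move right, go to A
A | ...[0]110   read 0 → write 0, move left, go to A
A | ..[.]0110   read . → write ., move right, go to B
B | ...[0]110   read 0 → write ., move right, go to A
A | ....[1]10   read 1 → write ., move right, go to H
H | .....[1]0
The non-blank tape span at halt is 10.

10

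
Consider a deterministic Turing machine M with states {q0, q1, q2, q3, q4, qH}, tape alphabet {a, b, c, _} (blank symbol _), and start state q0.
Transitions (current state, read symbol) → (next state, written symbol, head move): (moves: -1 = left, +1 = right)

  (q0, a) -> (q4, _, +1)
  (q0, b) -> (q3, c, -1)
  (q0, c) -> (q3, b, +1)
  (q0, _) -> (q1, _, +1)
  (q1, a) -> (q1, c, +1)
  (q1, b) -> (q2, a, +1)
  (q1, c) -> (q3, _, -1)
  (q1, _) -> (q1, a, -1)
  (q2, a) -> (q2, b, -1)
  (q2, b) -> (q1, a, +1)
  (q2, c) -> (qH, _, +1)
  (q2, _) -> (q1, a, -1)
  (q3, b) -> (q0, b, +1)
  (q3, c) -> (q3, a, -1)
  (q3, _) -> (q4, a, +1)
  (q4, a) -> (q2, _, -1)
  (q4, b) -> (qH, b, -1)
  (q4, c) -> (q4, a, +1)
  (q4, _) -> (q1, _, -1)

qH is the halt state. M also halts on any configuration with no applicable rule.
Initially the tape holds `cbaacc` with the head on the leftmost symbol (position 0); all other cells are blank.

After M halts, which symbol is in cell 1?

q0 | [c]baacc   read c → write b, move +1, go to q3
q3 | b[b]aacc   read b → write b, move +1, go to q0
q0 | bb[a]acc   read a → write _, move +1, go to q4
q4 | bb_[a]cc   read a → write _, move -1, go to q2
q2 | bb[_]_cc   read _ → write a, move -1, go to q1
q1 | b[b]a_cc   read b → write a, move +1, go to q2
q2 | ba[a]_cc   read a → write b, move -1, go to q2
q2 | b[a]b_cc   read a → write b, move -1, go to q2
q2 | [b]bb_cc   read b → write a, move +1, go to q1
q1 | a[b]b_cc   read b → write a, move +1, go to q2
q2 | aa[b]_cc   read b → write a, move +1, go to q1
q1 | aaa[_]cc   read _ → write a, move -1, go to q1
q1 | aa[a]acc   read a → write c, move +1, go to q1
q1 | aac[a]cc   read a → write c, move +1, go to q1
q1 | aacc[c]c   read c → write _, move -1, go to q3
q3 | aac[c]_c   read c → write a, move -1, go to q3
q3 | aa[c]a_c   read c → write a, move -1, go to q3
q3 | a[a]aa_c
Cell 1 holds a when M halts.

a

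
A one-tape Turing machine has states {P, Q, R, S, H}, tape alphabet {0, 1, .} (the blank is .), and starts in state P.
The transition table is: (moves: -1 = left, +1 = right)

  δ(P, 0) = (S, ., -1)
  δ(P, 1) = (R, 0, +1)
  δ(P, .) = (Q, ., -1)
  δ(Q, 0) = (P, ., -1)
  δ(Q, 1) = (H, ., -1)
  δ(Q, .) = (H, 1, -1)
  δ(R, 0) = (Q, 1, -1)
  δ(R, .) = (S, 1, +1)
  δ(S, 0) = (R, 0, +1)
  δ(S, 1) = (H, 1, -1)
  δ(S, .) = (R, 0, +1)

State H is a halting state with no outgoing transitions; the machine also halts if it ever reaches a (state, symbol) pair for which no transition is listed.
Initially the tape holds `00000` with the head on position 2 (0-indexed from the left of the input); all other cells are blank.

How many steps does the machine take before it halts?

state=P head=2 tape=00[0]00   (P,0)→(S,.,-1)
state=S head=1 tape=0[0].00   (S,0)→(R,0,+1)
state=R head=2 tape=00[.]00   (R,.)→(S,1,+1)
state=S head=3 tape=001[0]0   (S,0)→(R,0,+1)
state=R head=4 tape=0010[0]   (R,0)→(Q,1,-1)
state=Q head=3 tape=001[0]1   (Q,0)→(P,.,-1)
state=P head=2 tape=00[1].1   (P,1)→(R,0,+1)
state=R head=3 tape=000[.]1   (R,.)→(S,1,+1)
state=S head=4 tape=0001[1]   (S,1)→(H,1,-1)
state=H head=3 tape=000[1]1
M halts after 9 transitions.

9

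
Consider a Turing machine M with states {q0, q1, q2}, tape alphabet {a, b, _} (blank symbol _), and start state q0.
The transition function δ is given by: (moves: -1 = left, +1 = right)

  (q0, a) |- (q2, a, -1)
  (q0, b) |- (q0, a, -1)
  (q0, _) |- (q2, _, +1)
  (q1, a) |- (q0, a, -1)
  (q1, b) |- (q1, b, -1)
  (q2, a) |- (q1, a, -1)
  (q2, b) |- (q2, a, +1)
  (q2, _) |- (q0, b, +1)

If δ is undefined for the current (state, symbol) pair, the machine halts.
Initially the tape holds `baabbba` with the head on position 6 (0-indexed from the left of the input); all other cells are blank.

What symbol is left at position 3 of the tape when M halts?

a

state=q0 head=6 tape=_baabbb[a]   (q0,a)→(q2,a,-1)
state=q2 head=5 tape=_baabb[b]a   (q2,b)→(q2,a,+1)
state=q2 head=6 tape=_baabba[a]   (q2,a)→(q1,a,-1)
state=q1 head=5 tape=_baabb[a]a   (q1,a)→(q0,a,-1)
state=q0 head=4 tape=_baab[b]aa   (q0,b)→(q0,a,-1)
state=q0 head=3 tape=_baa[b]aaa   (q0,b)→(q0,a,-1)
state=q0 head=2 tape=_ba[a]aaaa   (q0,a)→(q2,a,-1)
state=q2 head=1 tape=_b[a]aaaaa   (q2,a)→(q1,a,-1)
state=q1 head=0 tape=_[b]aaaaaa   (q1,b)→(q1,b,-1)
state=q1 head=-1 tape=[_]baaaaaa
Cell 3 holds a when M halts.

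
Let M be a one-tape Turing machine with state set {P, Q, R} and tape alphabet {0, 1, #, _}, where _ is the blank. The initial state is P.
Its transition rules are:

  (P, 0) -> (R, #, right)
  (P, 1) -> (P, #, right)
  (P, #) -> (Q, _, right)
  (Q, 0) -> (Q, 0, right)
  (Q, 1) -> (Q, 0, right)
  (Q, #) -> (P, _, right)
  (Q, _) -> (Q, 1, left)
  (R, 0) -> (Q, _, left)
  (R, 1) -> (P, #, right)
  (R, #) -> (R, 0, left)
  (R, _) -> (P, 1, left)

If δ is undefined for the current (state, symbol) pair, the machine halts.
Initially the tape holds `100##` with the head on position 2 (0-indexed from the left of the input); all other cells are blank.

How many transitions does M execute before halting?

P | 10[0]##_   read 0 → write #, move right, go to R
R | 10#[#]#_   read # → write 0, move left, go to R
R | 10[#]0#_   read # → write 0, move left, go to R
R | 1[0]00#_   read 0 → write _, move left, go to Q
Q | [1]_00#_   read 1 → write 0, move right, go to Q
Q | 0[_]00#_   read _ → write 1, move left, go to Q
Q | [0]100#_   read 0 → write 0, move right, go to Q
Q | 0[1]00#_   read 1 → write 0, move right, go to Q
Q | 00[0]0#_   read 0 → write 0, move right, go to Q
Q | 000[0]#_   read 0 → write 0, move right, go to Q
Q | 0000[#]_   read # → write _, move right, go to P
P | 0000_[_]
M halts after 11 transitions.

11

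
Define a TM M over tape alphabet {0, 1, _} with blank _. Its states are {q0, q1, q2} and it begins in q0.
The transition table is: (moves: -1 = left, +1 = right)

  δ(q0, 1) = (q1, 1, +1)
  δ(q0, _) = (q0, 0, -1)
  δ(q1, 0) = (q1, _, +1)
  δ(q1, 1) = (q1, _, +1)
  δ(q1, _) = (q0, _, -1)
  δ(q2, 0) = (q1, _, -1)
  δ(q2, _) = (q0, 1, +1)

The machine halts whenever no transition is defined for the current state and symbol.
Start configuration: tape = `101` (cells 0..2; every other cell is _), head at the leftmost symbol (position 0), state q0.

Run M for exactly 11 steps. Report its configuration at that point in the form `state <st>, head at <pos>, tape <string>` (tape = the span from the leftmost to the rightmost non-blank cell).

state q0, head at 1, tape 1_0

q0 | [1]01_   read 1 → write 1, move +1, go to q1
q1 | 1[0]1_   read 0 → write _, move +1, go to q1
q1 | 1_[1]_   read 1 → write _, move +1, go to q1
q1 | 1__[_]   read _ → write _, move -1, go to q0
q0 | 1_[_]_   read _ → write 0, move -1, go to q0
q0 | 1[_]0_   read _ → write 0, move -1, go to q0
q0 | [1]00_   read 1 → write 1, move +1, go to q1
q1 | 1[0]0_   read 0 → write _, move +1, go to q1
q1 | 1_[0]_   read 0 → write _, move +1, go to q1
q1 | 1__[_]   read _ → write _, move -1, go to q0
q0 | 1_[_]_   read _ → write 0, move -1, go to q0
q0 | 1[_]0_
After 11 steps: state q0, head at 1, tape 1_0.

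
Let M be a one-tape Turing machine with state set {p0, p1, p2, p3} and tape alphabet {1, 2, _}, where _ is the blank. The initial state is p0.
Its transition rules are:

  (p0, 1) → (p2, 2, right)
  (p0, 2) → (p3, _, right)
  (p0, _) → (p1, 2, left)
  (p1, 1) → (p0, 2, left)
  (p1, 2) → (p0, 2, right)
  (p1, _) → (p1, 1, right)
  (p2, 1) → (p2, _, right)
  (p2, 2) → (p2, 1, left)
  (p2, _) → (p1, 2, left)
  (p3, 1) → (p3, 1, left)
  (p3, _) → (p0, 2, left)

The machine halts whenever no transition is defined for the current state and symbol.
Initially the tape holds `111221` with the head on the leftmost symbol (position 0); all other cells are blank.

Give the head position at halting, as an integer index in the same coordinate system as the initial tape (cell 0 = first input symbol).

state=p0 head=0 tape=[1]11221___   (p0,1)→(p2,2,right)
state=p2 head=1 tape=2[1]1221___   (p2,1)→(p2,_,right)
state=p2 head=2 tape=2_[1]221___   (p2,1)→(p2,_,right)
state=p2 head=3 tape=2__[2]21___   (p2,2)→(p2,1,left)
state=p2 head=2 tape=2_[_]121___   (p2,_)→(p1,2,left)
state=p1 head=1 tape=2[_]2121___   (p1,_)→(p1,1,right)
state=p1 head=2 tape=21[2]121___   (p1,2)→(p0,2,right)
state=p0 head=3 tape=212[1]21___   (p0,1)→(p2,2,right)
state=p2 head=4 tape=2122[2]1___   (p2,2)→(p2,1,left)
state=p2 head=3 tape=212[2]11___   (p2,2)→(p2,1,left)
state=p2 head=2 tape=21[2]111___   (p2,2)→(p2,1,left)
state=p2 head=1 tape=2[1]1111___   (p2,1)→(p2,_,right)
state=p2 head=2 tape=2_[1]111___   (p2,1)→(p2,_,right)
state=p2 head=3 tape=2__[1]11___   (p2,1)→(p2,_,right)
state=p2 head=4 tape=2___[1]1___   (p2,1)→(p2,_,right)
state=p2 head=5 tape=2____[1]___   (p2,1)→(p2,_,right)
state=p2 head=6 tape=2_____[_]__   (p2,_)→(p1,2,left)
state=p1 head=5 tape=2____[_]2__   (p1,_)→(p1,1,right)
state=p1 head=6 tape=2____1[2]__   (p1,2)→(p0,2,right)
state=p0 head=7 tape=2____12[_]_   (p0,_)→(p1,2,left)
state=p1 head=6 tape=2____1[2]2_   (p1,2)→(p0,2,right)
state=p0 head=7 tape=2____12[2]_   (p0,2)→(p3,_,right)
state=p3 head=8 tape=2____12_[_]   (p3,_)→(p0,2,left)
state=p0 head=7 tape=2____12[_]2   (p0,_)→(p1,2,left)
state=p1 head=6 tape=2____1[2]22   (p1,2)→(p0,2,right)
state=p0 head=7 tape=2____12[2]2   (p0,2)→(p3,_,right)
state=p3 head=8 tape=2____12_[2]
At halt the head is at cell 8.

8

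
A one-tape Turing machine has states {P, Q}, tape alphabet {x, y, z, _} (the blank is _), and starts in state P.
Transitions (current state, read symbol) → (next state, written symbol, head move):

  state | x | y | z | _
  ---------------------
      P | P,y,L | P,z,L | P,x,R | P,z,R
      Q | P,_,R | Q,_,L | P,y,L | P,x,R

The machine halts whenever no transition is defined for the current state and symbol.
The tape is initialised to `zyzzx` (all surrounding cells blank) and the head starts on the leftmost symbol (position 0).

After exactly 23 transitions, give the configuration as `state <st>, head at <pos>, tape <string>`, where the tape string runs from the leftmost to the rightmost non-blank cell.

state=P head=0 tape=___[z]yzzx   (P,z)→(P,x,R)
state=P head=1 tape=___x[y]zzx   (P,y)→(P,z,L)
state=P head=0 tape=___[x]zzzx   (P,x)→(P,y,L)
state=P head=-1 tape=__[_]yzzzx   (P,_)→(P,z,R)
state=P head=0 tape=__z[y]zzzx   (P,y)→(P,z,L)
state=P head=-1 tape=__[z]zzzzx   (P,z)→(P,x,R)
state=P head=0 tape=__x[z]zzzx   (P,z)→(P,x,R)
state=P head=1 tape=__xx[z]zzx   (P,z)→(P,x,R)
state=P head=2 tape=__xxx[z]zx   (P,z)→(P,x,R)
state=P head=3 tape=__xxxx[z]x   (P,z)→(P,x,R)
state=P head=4 tape=__xxxxx[x]   (P,x)→(P,y,L)
state=P head=3 tape=__xxxx[x]y   (P,x)→(P,y,L)
state=P head=2 tape=__xxx[x]yy   (P,x)→(P,y,L)
state=P head=1 tape=__xx[x]yyy   (P,x)→(P,y,L)
state=P head=0 tape=__x[x]yyyy   (P,x)→(P,y,L)
state=P head=-1 tape=__[x]yyyyy   (P,x)→(P,y,L)
state=P head=-2 tape=_[_]yyyyyy   (P,_)→(P,z,R)
state=P head=-1 tape=_z[y]yyyyy   (P,y)→(P,z,L)
state=P head=-2 tape=_[z]zyyyyy   (P,z)→(P,x,R)
state=P head=-1 tape=_x[z]yyyyy   (P,z)→(P,x,R)
state=P head=0 tape=_xx[y]yyyy   (P,y)→(P,z,L)
state=P head=-1 tape=_x[x]zyyyy   (P,x)→(P,y,L)
state=P head=-2 tape=_[x]yzyyyy   (P,x)→(P,y,L)
state=P head=-3 tape=[_]yyzyyyy
After 23 steps: state P, head at -3, tape yyzyyyy.

state P, head at -3, tape yyzyyyy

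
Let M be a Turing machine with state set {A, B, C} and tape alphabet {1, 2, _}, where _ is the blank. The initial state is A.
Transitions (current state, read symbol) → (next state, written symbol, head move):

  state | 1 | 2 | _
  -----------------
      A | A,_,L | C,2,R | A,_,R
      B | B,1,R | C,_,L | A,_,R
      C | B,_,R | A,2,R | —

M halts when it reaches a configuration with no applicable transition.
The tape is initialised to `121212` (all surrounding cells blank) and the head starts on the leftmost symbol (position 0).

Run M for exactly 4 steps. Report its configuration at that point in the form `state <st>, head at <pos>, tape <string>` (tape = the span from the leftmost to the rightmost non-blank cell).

state C, head at 2, tape 21212

state=A head=0 tape=_[1]21212   (A,1)→(A,_,L)
state=A head=-1 tape=[_]_21212   (A,_)→(A,_,R)
state=A head=0 tape=_[_]21212   (A,_)→(A,_,R)
state=A head=1 tape=__[2]1212   (A,2)→(C,2,R)
state=C head=2 tape=__2[1]212
After 4 steps: state C, head at 2, tape 21212.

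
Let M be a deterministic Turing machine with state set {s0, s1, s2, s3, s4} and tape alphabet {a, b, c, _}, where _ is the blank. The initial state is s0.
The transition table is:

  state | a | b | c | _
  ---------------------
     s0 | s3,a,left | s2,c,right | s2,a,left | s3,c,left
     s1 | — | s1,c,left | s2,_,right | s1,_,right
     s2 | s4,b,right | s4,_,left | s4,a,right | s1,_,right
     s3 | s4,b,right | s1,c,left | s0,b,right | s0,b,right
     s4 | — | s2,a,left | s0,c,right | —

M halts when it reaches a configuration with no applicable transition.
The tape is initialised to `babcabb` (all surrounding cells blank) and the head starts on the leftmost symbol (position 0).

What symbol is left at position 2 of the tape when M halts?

a

s0 | _[b]abcabb   read b → write c, move right, go to s2
s2 | _c[a]bcabb   read a → write b, move right, go to s4
s4 | _cb[b]cabb   read b → write a, move left, go to s2
s2 | _c[b]acabb   read b → write _, move left, go to s4
s4 | _[c]_acabb   read c → write c, move right, go to s0
s0 | _c[_]acabb   read _ → write c, move left, go to s3
s3 | _[c]cacabb   read c → write b, move right, go to s0
s0 | _b[c]acabb   read c → write a, move left, go to s2
s2 | _[b]aacabb   read b → write _, move left, go to s4
s4 | [_]_aacabb
Cell 2 holds a when M halts.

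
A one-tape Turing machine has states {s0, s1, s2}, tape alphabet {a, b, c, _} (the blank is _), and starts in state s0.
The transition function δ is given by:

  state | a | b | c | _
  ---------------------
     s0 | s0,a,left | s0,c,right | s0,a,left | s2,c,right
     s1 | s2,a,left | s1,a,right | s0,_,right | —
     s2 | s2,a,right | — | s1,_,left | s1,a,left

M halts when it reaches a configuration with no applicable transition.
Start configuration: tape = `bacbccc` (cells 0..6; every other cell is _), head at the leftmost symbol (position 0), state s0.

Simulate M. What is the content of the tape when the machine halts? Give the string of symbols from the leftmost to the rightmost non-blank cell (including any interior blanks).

caaabccc

s0 | _[b]acbccc   read b → write c, move right, go to s0
s0 | _c[a]cbccc   read a → write a, move left, go to s0
s0 | _[c]acbccc   read c → write a, move left, go to s0
s0 | [_]aacbccc   read _ → write c, move right, go to s2
s2 | c[a]acbccc   read a → write a, move right, go to s2
s2 | ca[a]cbccc   read a → write a, move right, go to s2
s2 | caa[c]bccc   read c → write _, move left, go to s1
s1 | ca[a]_bccc   read a → write a, move left, go to s2
s2 | c[a]a_bccc   read a → write a, move right, go to s2
s2 | ca[a]_bccc   read a → write a, move right, go to s2
s2 | caa[_]bccc   read _ → write a, move left, go to s1
s1 | ca[a]abccc   read a → write a, move left, go to s2
s2 | c[a]aabccc   read a → write a, move right, go to s2
s2 | ca[a]abccc   read a → write a, move right, go to s2
s2 | caa[a]bccc   read a → write a, move right, go to s2
s2 | caaa[b]ccc
The non-blank tape span at halt is caaabccc.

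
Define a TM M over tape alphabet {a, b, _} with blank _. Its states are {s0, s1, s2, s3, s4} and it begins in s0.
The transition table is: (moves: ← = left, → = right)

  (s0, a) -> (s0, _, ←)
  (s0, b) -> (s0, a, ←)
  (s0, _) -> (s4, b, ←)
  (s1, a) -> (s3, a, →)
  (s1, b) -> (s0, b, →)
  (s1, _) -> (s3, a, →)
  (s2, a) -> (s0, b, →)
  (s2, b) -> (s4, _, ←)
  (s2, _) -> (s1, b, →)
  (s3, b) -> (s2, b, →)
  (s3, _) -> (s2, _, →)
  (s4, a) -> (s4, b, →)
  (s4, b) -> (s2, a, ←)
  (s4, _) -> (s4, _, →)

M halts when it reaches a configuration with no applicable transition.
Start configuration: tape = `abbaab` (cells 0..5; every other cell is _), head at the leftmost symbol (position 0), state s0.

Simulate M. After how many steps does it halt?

s0 | __[a]bbaab   read a → write _, move ←, go to s0
s0 | _[_]_bbaab   read _ → write b, move ←, go to s4
s4 | [_]b_bbaab   read _ → write _, move →, go to s4
s4 | _[b]_bbaab   read b → write a, move ←, go to s2
s2 | [_]a_bbaab   read _ → write b, move →, go to s1
s1 | b[a]_bbaab   read a → write a, move →, go to s3
s3 | ba[_]bbaab   read _ → write _, move →, go to s2
s2 | ba_[b]baab   read b → write _, move ←, go to s4
s4 | ba[_]_baab   read _ → write _, move →, go to s4
s4 | ba_[_]baab   read _ → write _, move →, go to s4
s4 | ba__[b]aab   read b → write a, move ←, go to s2
s2 | ba_[_]aaab   read _ → write b, move →, go to s1
s1 | ba_b[a]aab   read a → write a, move →, go to s3
s3 | ba_ba[a]ab
M halts after 13 transitions.

13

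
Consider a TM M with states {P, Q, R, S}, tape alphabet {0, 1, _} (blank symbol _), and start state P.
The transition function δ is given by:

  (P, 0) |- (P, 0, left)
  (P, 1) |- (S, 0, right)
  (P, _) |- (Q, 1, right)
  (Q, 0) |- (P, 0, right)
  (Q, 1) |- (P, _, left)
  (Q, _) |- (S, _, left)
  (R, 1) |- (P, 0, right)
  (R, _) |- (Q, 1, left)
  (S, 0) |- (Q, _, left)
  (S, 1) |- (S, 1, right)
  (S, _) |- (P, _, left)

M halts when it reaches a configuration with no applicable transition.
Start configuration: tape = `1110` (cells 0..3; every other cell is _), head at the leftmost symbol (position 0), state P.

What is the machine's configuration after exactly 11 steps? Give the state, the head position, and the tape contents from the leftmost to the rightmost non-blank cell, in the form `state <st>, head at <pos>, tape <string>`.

P | _[1]110   read 1 → write 0, move right, go to S
S | _0[1]10   read 1 → write 1, move right, go to S
S | _01[1]0   read 1 → write 1, move right, go to S
S | _011[0]   read 0 → write _, move left, go to Q
Q | _01[1]_   read 1 → write _, move left, go to P
P | _0[1]__   read 1 → write 0, move right, go to S
S | _00[_]_   read _ → write _, move left, go to P
P | _0[0]__   read 0 → write 0, move left, go to P
P | _[0]0__   read 0 → write 0, move left, go to P
P | [_]00__   read _ → write 1, move right, go to Q
Q | 1[0]0__   read 0 → write 0, move right, go to P
P | 10[0]__
After 11 steps: state P, head at 1, tape 100.

state P, head at 1, tape 100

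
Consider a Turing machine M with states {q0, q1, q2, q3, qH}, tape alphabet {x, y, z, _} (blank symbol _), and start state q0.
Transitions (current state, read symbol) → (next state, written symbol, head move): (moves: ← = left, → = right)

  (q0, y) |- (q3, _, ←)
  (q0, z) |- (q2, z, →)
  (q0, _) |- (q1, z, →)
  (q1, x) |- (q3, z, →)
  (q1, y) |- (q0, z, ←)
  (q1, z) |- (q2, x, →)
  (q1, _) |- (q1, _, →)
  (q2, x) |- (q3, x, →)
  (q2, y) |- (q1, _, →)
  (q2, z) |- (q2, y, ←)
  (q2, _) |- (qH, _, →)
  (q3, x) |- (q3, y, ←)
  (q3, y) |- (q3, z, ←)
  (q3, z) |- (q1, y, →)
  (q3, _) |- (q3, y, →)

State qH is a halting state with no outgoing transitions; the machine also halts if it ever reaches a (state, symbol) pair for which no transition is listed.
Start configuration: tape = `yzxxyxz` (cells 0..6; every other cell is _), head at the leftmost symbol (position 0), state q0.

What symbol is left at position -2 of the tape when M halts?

y

state=q0 head=0 tape=___[y]zxxyxz   (q0,y)→(q3,_,←)
state=q3 head=-1 tape=__[_]_zxxyxz   (q3,_)→(q3,y,→)
state=q3 head=0 tape=__y[_]zxxyxz   (q3,_)→(q3,y,→)
state=q3 head=1 tape=__yy[z]xxyxz   (q3,z)→(q1,y,→)
state=q1 head=2 tape=__yyy[x]xyxz   (q1,x)→(q3,z,→)
state=q3 head=3 tape=__yyyz[x]yxz   (q3,x)→(q3,y,←)
state=q3 head=2 tape=__yyy[z]yyxz   (q3,z)→(q1,y,→)
state=q1 head=3 tape=__yyyy[y]yxz   (q1,y)→(q0,z,←)
state=q0 head=2 tape=__yyy[y]zyxz   (q0,y)→(q3,_,←)
state=q3 head=1 tape=__yy[y]_zyxz   (q3,y)→(q3,z,←)
state=q3 head=0 tape=__y[y]z_zyxz   (q3,y)→(q3,z,←)
state=q3 head=-1 tape=__[y]zz_zyxz   (q3,y)→(q3,z,←)
state=q3 head=-2 tape=_[_]zzz_zyxz   (q3,_)→(q3,y,→)
state=q3 head=-1 tape=_y[z]zz_zyxz   (q3,z)→(q1,y,→)
state=q1 head=0 tape=_yy[z]z_zyxz   (q1,z)→(q2,x,→)
state=q2 head=1 tape=_yyx[z]_zyxz   (q2,z)→(q2,y,←)
state=q2 head=0 tape=_yy[x]y_zyxz   (q2,x)→(q3,x,→)
state=q3 head=1 tape=_yyx[y]_zyxz   (q3,y)→(q3,z,←)
state=q3 head=0 tape=_yy[x]z_zyxz   (q3,x)→(q3,y,←)
state=q3 head=-1 tape=_y[y]yz_zyxz   (q3,y)→(q3,z,←)
state=q3 head=-2 tape=_[y]zyz_zyxz   (q3,y)→(q3,z,←)
state=q3 head=-3 tape=[_]zzyz_zyxz   (q3,_)→(q3,y,→)
state=q3 head=-2 tape=y[z]zyz_zyxz   (q3,z)→(q1,y,→)
state=q1 head=-1 tape=yy[z]yz_zyxz   (q1,z)→(q2,x,→)
state=q2 head=0 tape=yyx[y]z_zyxz   (q2,y)→(q1,_,→)
state=q1 head=1 tape=yyx_[z]_zyxz   (q1,z)→(q2,x,→)
state=q2 head=2 tape=yyx_x[_]zyxz   (q2,_)→(qH,_,→)
state=qH head=3 tape=yyx_x_[z]yxz
Cell -2 holds y when M halts.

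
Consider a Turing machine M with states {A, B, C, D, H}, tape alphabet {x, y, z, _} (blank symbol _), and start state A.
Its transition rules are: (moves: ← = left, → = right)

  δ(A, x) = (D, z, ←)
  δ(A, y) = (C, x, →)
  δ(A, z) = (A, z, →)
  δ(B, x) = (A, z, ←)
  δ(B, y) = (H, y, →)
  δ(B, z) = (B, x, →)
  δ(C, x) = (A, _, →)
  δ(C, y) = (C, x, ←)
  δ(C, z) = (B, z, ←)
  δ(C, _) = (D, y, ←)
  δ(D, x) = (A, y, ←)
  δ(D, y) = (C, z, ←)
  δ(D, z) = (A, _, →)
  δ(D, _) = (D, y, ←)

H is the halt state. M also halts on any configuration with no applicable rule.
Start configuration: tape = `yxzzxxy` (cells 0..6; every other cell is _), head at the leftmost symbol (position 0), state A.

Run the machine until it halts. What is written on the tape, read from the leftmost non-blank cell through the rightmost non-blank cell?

state=A head=0 tape=[y]xzzxxy_   (A,y)→(C,x,→)
state=C head=1 tape=x[x]zzxxy_   (C,x)→(A,_,→)
state=A head=2 tape=x_[z]zxxy_   (A,z)→(A,z,→)
state=A head=3 tape=x_z[z]xxy_   (A,z)→(A,z,→)
state=A head=4 tape=x_zz[x]xy_   (A,x)→(D,z,←)
state=D head=3 tape=x_z[z]zxy_   (D,z)→(A,_,→)
state=A head=4 tape=x_z_[z]xy_   (A,z)→(A,z,→)
state=A head=5 tape=x_z_z[x]y_   (A,x)→(D,z,←)
state=D head=4 tape=x_z_[z]zy_   (D,z)→(A,_,→)
state=A head=5 tape=x_z__[z]y_   (A,z)→(A,z,→)
state=A head=6 tape=x_z__z[y]_   (A,y)→(C,x,→)
state=C head=7 tape=x_z__zx[_]   (C,_)→(D,y,←)
state=D head=6 tape=x_z__z[x]y   (D,x)→(A,y,←)
state=A head=5 tape=x_z__[z]yy   (A,z)→(A,z,→)
state=A head=6 tape=x_z__z[y]y   (A,y)→(C,x,→)
state=C head=7 tape=x_z__zx[y]   (C,y)→(C,x,←)
state=C head=6 tape=x_z__z[x]x   (C,x)→(A,_,→)
state=A head=7 tape=x_z__z_[x]   (A,x)→(D,z,←)
state=D head=6 tape=x_z__z[_]z   (D,_)→(D,y,←)
state=D head=5 tape=x_z__[z]yz   (D,z)→(A,_,→)
state=A head=6 tape=x_z___[y]z   (A,y)→(C,x,→)
state=C head=7 tape=x_z___x[z]   (C,z)→(B,z,←)
state=B head=6 tape=x_z___[x]z   (B,x)→(A,z,←)
state=A head=5 tape=x_z__[_]zz
The non-blank tape span at halt is x_z___zz.

x_z___zz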